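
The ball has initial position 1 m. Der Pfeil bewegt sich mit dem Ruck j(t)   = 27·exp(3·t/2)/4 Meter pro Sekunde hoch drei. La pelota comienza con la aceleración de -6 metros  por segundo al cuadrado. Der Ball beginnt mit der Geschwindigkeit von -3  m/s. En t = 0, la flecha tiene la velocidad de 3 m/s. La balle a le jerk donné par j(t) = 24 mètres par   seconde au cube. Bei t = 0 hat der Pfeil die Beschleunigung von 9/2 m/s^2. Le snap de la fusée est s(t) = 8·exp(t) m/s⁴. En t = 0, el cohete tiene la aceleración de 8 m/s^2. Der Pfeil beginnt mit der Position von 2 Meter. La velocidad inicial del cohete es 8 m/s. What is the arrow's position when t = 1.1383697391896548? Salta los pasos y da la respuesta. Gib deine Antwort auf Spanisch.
La respuesta es 11.0309150435052.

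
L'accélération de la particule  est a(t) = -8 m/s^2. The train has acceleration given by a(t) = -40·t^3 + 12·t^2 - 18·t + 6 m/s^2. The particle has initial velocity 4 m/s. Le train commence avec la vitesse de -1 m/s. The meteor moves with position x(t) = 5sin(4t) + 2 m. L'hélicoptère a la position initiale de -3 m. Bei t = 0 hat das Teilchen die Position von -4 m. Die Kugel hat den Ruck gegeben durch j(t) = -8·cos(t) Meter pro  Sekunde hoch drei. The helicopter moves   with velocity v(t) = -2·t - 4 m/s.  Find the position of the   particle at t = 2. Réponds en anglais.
Starting from acceleration a(t) = -8, we take 2 antiderivatives. Finding the antiderivative of a(t) and using v(0) = 4: v(t) = 4 - 8·t. The antiderivative of velocity, with x(0) = -4, gives position: x(t) = -4·t^2 + 4·t - 4. We have position x(t) = -4·t^2 + 4·t - 4. Substituting t = 2: x(2) = -12.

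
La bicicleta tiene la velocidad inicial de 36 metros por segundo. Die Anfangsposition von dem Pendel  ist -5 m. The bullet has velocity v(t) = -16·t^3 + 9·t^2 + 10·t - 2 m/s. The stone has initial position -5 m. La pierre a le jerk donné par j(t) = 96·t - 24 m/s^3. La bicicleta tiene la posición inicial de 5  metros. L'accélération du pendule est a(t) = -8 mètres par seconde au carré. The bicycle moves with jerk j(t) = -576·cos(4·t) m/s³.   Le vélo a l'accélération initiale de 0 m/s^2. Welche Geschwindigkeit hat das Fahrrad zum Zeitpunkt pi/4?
Wir müssen das Integral unserer Gleichung für den Ruck j(t) = -576·cos(4·t) 2-mal finden. Das Integral von dem Ruck ist die Beschleunigung. Mit a(0) = 0 erhalten wir a(t) = -144·sin(4·t). Das Integral von der Beschleunigung, mit v(0) = 36, ergibt die Geschwindigkeit: v(t) = 36·cos(4·t). Wir haben die Geschwindigkeit v(t) = 36·cos(4·t). Durch Einsetzen von t = pi/4: v(pi/4) = -36.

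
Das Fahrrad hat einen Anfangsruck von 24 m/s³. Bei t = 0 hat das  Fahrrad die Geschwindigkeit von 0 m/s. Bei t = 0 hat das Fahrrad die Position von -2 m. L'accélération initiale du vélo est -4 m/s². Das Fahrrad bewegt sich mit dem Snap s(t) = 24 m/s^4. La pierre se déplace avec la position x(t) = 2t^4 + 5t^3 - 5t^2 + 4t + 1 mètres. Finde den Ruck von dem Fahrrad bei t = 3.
Um dies zu lösen, müssen wir 1 Integral unserer Gleichung für den Snap s(t) = 24 finden. Das Integral von dem Snap ist der Ruck. Mit j(0) = 24 erhalten wir j(t) = 24·t + 24. Mit j(t) = 24·t + 24 und Einsetzen von t = 3, finden wir j = 96.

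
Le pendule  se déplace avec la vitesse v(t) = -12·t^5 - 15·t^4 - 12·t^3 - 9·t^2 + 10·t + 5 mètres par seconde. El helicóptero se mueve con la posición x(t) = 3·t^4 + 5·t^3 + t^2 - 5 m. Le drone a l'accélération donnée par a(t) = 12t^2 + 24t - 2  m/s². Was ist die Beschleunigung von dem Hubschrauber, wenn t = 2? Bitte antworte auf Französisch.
Nous devons dériver notre équation de la position x(t) = 3·t^4 + 5·t^3 + t^2 - 5 2 fois. En prenant d/dt de x(t), nous trouvons v(t) = 12·t^3 + 15·t^2 + 2·t. La dérivée de la vitesse donne l'accélération: a(t) = 36·t^2 + 30·t + 2. Nous avons l'accélération a(t) = 36·t^2 + 30·t + 2. En substituant t = 2: a(2) = 206.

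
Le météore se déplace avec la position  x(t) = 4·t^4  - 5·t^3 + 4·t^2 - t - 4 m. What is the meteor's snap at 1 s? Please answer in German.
Um dies zu lösen, müssen wir 4 Ableitungen unserer Gleichung für die Position x(t) = 4·t^4 - 5·t^3 + 4·t^2 - t - 4 nehmen. Durch Ableiten von der Position erhalten wir die Geschwindigkeit: v(t) = 16·t^3 - 15·t^2 + 8·t - 1. Durch Ableiten von der Geschwindigkeit erhalten wir die Beschleunigung: a(t) = 48·t^2 - 30·t + 8. Mit d/dt von a(t) finden wir j(t) = 96·t - 30. Die Ableitung von dem Ruck ergibt den Snap: s(t) = 96. Wir haben den Snap s(t) = 96. Durch Einsetzen von t = 1: s(1) = 96.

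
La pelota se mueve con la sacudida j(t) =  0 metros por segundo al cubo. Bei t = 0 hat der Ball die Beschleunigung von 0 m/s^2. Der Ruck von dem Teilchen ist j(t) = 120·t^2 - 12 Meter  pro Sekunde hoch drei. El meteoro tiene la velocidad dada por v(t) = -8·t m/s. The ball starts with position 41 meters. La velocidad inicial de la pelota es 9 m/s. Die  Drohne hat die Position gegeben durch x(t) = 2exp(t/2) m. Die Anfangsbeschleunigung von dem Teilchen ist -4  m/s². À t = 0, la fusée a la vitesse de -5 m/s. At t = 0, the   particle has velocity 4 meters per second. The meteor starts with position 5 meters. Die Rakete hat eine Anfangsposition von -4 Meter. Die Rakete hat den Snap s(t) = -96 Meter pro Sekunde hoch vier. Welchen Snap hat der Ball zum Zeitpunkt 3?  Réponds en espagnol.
Debemos derivar nuestra ecuación de la sacudida j(t) = 0 1 vez. La derivada de la sacudida da el snap: s(t) = 0. Usando s(t) = 0 y sustituyendo t = 3, encontramos s = 0.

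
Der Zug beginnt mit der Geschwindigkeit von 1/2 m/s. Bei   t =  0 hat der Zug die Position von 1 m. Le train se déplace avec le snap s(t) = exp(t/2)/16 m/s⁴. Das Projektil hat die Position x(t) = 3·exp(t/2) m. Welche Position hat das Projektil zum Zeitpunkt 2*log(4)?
Mit x(t) = 3·exp(t/2) und Einsetzen von t = 2*log(4), finden wir x = 12.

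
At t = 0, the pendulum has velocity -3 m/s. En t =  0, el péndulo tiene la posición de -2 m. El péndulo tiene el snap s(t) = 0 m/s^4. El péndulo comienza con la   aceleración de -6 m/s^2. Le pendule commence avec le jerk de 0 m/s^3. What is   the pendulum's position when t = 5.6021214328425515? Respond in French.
Nous devons trouver la primitive de notre équation du snap s(t) = 0 4 fois. La primitive du snap, avec j(0) = 0, donne le jerk: j(t) = 0. La primitive du jerk, avec a(0) = -6, donne l'accélération: a(t) = -6. La primitive de l'accélération, avec v(0) = -3, donne la vitesse: v(t) = -6·t - 3. La primitive de la vitesse est la position. En utilisant x(0) = -2, nous obtenons x(t) = -3·t^2 - 3·t - 2. De l'équation de la position x(t) = -3·t^2 - 3·t - 2, nous substituons t = 5.6021214328425515 pour obtenir x = -112.957657943469.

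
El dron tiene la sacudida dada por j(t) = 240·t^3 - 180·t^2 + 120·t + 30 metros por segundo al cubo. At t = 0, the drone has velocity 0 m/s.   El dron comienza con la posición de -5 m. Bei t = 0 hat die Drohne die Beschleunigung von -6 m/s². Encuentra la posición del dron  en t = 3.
Necesitamos integrar nuestra ecuación de la sacudida j(t) = 240·t^3 - 180·t^2 + 120·t + 30 3 veces. La antiderivada de la sacudida, con a(0) = -6, da la aceleración: a(t) = 60·t^4 - 60·t^3 + 60·t^2 + 30·t - 6. Tomando ∫a(t)dt y aplicando v(0) = 0, encontramos v(t) = t·(12·t^4 - 15·t^3 + 20·t^2 + 15·t - 6). La antiderivada de la velocidad, con x(0) = -5, da la posición: x(t) = 2·t^6 - 3·t^5 + 5·t^4 + 5·t^3 - 3·t^2 - 5. De la ecuación de la posición x(t) = 2·t^6 - 3·t^5 + 5·t^4 + 5·t^3 - 3·t^2 - 5, sustituimos t = 3 para obtener x = 1237.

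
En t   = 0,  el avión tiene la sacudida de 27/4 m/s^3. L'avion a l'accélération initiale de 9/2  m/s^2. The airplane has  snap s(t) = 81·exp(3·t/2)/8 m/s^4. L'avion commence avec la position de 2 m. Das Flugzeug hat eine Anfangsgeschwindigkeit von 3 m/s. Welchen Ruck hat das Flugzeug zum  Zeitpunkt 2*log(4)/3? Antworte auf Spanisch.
Partiendo del snap s(t) = 81·exp(3·t/2)/8, tomamos 1 antiderivada. Tomando ∫s(t)dt y aplicando j(0) = 27/4, encontramos j(t) = 27·exp(3·t/2)/4. Usando j(t) = 27·exp(3·t/2)/4 y sustituyendo t = 2*log(4)/3, encontramos j = 27.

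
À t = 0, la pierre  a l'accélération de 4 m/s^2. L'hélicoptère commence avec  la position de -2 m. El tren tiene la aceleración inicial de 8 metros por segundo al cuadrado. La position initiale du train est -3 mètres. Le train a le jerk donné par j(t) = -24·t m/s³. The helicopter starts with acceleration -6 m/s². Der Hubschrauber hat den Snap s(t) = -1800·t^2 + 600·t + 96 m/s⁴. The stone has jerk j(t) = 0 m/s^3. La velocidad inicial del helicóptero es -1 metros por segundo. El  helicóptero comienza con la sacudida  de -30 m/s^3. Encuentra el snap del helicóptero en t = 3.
Usando s(t) = -1800·t^2 + 600·t + 96 y sustituyendo t = 3, encontramos s = -14304.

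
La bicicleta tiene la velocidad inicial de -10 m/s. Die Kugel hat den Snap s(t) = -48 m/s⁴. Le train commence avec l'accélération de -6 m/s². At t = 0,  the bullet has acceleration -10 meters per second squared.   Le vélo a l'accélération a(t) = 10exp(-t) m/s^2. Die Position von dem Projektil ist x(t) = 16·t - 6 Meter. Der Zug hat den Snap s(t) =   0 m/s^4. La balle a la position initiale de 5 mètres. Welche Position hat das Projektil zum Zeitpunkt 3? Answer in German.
Wir haben die Position x(t) = 16·t - 6. Durch Einsetzen von t = 3: x(3) = 42.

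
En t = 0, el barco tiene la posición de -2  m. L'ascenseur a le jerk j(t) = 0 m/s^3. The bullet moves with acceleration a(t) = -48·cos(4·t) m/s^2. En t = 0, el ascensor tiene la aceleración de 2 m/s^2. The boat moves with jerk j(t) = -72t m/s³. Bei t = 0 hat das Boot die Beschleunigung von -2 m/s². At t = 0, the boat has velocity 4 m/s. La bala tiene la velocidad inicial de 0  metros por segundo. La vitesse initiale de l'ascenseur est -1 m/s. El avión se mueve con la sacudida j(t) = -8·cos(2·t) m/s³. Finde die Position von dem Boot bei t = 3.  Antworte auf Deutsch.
Um dies zu lösen, müssen wir 3 Stammfunktionen unserer Gleichung für den Ruck j(t) = -72·t finden. Mit ∫j(t)dt und Anwendung von a(0) = -2, finden wir a(t) = -36·t^2 - 2. Das Integral von der Beschleunigung ist die Geschwindigkeit. Mit v(0) = 4 erhalten wir v(t) = -12·t^3 - 2·t + 4. Die Stammfunktion von der Geschwindigkeit, mit x(0) = -2, ergibt die Position: x(t) = -3·t^4 - t^2 + 4·t - 2. Wir haben die Position x(t) = -3·t^4 - t^2 + 4·t - 2. Durch Einsetzen von t = 3: x(3) = -242.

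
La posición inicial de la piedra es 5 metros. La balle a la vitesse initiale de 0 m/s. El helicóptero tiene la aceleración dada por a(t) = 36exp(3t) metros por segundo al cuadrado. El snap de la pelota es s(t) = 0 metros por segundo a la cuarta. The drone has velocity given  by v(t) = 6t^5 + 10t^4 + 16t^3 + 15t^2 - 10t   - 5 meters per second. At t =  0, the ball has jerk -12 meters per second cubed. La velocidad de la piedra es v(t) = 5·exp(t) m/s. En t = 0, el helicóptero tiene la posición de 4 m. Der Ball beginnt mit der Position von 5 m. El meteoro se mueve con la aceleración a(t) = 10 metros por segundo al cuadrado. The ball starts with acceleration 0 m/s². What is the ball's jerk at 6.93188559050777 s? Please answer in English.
Starting from snap s(t) = 0, we take 1 integral. The integral of snap, with j(0) = -12, gives jerk: j(t) = -12. Using j(t) = -12 and substituting t = 6.93188559050777, we find j = -12.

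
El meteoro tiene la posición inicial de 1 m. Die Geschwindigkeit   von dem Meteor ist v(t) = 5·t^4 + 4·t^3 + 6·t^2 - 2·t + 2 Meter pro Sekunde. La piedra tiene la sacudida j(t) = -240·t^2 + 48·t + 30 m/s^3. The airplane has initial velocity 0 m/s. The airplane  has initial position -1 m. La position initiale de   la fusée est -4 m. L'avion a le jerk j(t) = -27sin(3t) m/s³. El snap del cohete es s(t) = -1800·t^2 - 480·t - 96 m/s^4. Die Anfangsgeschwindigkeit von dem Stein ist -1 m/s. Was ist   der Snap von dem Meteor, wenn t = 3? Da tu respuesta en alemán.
Ausgehend von der Geschwindigkeit v(t) = 5·t^4 + 4·t^3 + 6·t^2 - 2·t + 2, nehmen wir 3 Ableitungen. Mit d/dt von v(t) finden wir a(t) = 20·t^3 + 12·t^2 + 12·t - 2. Die Ableitung von der Beschleunigung ergibt den Ruck: j(t) = 60·t^2 + 24·t + 12. Die Ableitung von dem Ruck ergibt den Snap: s(t) = 120·t + 24. Mit s(t) = 120·t + 24 und Einsetzen von t = 3, finden wir s = 384.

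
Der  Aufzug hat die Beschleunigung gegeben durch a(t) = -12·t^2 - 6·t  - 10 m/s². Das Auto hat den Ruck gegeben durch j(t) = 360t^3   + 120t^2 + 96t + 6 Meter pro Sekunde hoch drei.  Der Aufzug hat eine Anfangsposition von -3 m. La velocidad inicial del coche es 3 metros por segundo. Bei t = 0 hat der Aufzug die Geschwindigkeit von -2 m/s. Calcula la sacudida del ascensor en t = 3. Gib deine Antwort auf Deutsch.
Um dies zu lösen, müssen wir 1 Ableitung unserer Gleichung für die Beschleunigung a(t) = -12·t^2 - 6·t - 10 nehmen. Mit d/dt von a(t) finden wir j(t) = -24·t - 6. Aus der Gleichung für den Ruck j(t) = -24·t - 6, setzen wir t = 3 ein und erhalten j = -78.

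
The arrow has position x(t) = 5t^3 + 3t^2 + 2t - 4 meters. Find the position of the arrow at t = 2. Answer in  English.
We have position x(t) = 5·t^3 + 3·t^2 + 2·t - 4. Substituting t = 2: x(2) = 52.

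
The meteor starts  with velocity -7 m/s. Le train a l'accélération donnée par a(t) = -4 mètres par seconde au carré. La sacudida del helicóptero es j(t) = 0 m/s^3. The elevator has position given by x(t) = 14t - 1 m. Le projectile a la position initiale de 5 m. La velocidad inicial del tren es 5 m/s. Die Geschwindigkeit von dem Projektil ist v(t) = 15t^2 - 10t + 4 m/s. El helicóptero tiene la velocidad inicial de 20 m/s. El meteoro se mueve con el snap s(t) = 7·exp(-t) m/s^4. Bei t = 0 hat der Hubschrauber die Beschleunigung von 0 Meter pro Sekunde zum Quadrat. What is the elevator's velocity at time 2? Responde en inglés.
Starting from position x(t) = 14·t - 1, we take 1 derivative. Taking d/dt of x(t), we find v(t) = 14. Using v(t) = 14 and substituting t = 2, we find v = 14.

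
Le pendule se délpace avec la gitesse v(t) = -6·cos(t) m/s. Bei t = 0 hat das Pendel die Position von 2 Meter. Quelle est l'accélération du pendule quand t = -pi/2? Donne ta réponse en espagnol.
Partiendo de la velocidad v(t) = -6·cos(t), tomamos 1 derivada. Tomando d/dt de v(t), encontramos a(t) = 6·sin(t). De la ecuación de la aceleración a(t) = 6·sin(t), sustituimos t = -pi/2 para obtener a = -6.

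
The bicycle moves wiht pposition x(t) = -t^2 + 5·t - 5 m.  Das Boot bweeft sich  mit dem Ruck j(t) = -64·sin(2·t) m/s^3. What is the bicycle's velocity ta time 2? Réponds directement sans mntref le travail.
The velocity at t = 2 is v = 1.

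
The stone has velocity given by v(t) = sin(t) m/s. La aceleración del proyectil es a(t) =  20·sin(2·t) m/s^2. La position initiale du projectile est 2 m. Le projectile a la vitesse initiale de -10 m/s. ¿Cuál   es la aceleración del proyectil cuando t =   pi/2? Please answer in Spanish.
Usando a(t) = 20·sin(2·t) y sustituyendo t = pi/2, encontramos a = 0.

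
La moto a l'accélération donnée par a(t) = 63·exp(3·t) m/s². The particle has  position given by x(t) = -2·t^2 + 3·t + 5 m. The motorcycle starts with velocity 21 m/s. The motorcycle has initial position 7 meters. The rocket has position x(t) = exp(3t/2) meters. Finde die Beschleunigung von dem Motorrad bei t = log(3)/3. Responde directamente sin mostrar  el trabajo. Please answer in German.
Bei t = log(3)/3, a = 189.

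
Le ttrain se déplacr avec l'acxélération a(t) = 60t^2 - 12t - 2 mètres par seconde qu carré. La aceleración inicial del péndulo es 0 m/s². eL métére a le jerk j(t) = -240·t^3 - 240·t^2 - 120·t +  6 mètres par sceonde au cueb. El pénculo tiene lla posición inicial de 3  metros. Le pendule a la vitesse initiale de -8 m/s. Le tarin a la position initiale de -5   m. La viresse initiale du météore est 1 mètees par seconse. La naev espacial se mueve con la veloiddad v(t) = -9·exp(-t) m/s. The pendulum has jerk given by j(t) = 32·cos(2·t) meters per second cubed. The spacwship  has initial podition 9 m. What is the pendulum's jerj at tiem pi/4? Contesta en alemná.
Wir haben den Ruck j(t) = 32·cos(2·t). Durch Einsetzen von t = pi/4: j(pi/4) = 0.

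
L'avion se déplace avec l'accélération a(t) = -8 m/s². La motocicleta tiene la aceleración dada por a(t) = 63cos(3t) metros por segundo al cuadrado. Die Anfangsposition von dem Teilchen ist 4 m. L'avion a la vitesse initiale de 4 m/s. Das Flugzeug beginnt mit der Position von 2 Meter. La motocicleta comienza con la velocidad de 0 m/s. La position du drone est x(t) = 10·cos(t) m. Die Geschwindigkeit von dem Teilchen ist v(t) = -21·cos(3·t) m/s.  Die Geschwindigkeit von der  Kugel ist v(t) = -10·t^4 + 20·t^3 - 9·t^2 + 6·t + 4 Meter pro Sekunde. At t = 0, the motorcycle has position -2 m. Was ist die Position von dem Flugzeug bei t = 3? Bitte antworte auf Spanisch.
Debemos encontrar la antiderivada de nuestra ecuación de la aceleración a(t) = -8 2 veces. La integral de la aceleración es la velocidad. Usando v(0) = 4, obtenemos v(t) = 4 - 8·t. La antiderivada de la velocidad, con x(0) = 2, da la posición: x(t) = -4·t^2 + 4·t + 2. Tenemos la posición x(t) = -4·t^2 + 4·t + 2. Sustituyendo t = 3: x(3) = -22.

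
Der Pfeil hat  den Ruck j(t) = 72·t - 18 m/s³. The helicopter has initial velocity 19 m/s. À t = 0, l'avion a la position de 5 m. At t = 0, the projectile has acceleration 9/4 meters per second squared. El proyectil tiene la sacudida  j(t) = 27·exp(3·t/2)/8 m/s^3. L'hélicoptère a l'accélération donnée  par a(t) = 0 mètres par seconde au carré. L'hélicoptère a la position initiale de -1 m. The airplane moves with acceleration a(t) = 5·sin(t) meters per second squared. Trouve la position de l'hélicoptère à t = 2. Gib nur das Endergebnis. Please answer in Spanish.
x(2) = 37.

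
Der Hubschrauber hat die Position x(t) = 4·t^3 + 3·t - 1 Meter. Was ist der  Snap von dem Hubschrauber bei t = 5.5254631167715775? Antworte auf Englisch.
To solve this, we need to take 4 derivatives of our position equation x(t) = 4·t^3 + 3·t - 1. Taking d/dt of x(t), we find v(t) = 12·t^2 + 3. Taking d/dt of v(t), we find a(t) = 24·t. The derivative of acceleration gives jerk: j(t) = 24. Differentiating jerk, we get snap: s(t) = 0. Using s(t) = 0 and substituting t = 5.5254631167715775, we find s = 0.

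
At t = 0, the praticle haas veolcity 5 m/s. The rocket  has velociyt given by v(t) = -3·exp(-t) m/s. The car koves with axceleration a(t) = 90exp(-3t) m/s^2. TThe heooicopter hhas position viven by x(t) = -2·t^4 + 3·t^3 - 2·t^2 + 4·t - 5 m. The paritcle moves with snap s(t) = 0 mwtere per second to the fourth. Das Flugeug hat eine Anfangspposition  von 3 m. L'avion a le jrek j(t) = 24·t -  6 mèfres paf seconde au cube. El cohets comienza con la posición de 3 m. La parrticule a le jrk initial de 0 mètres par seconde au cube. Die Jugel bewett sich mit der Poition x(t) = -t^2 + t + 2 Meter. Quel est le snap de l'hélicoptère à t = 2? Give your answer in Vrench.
En partant de la position x(t) = -2·t^4 + 3·t^3 - 2·t^2 + 4·t - 5, nous prenons 4 dérivées. En prenant d/dt de x(t), nous trouvons v(t) = -8·t^3 + 9·t^2 - 4·t + 4. En dérivant la vitesse, nous obtenons l'accélération: a(t) = -24·t^2 + 18·t - 4. La dérivée de l'accélération donne le jerk: j(t) = 18 - 48·t. En prenant d/dt de j(t), nous trouvons s(t) = -48. De l'équation du snap s(t) = -48, nous substituons t = 2 pour obtenir s = -48.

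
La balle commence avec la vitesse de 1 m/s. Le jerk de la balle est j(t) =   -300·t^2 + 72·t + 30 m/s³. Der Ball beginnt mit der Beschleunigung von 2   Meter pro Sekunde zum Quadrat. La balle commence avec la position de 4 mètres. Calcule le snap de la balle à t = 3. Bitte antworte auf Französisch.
Nous devons dériver notre équation du jerk j(t) = -300·t^2 + 72·t + 30 1 fois. En dérivant le jerk, nous obtenons le snap: s(t) = 72 - 600·t. En utilisant s(t) = 72 - 600·t et en substituant t = 3, nous trouvons s = -1728.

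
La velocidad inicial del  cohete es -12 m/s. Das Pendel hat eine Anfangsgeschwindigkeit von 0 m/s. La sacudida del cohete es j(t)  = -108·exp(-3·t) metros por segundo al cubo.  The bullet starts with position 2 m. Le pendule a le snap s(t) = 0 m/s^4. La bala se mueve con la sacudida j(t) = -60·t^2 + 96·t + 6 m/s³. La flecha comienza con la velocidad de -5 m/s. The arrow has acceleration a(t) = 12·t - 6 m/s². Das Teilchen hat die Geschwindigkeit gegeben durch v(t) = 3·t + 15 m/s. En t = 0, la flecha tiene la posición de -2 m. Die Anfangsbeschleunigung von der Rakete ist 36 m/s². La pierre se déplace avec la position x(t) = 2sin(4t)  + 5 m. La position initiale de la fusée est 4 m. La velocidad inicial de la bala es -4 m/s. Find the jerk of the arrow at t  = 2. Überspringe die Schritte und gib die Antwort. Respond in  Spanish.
j(2) = 12.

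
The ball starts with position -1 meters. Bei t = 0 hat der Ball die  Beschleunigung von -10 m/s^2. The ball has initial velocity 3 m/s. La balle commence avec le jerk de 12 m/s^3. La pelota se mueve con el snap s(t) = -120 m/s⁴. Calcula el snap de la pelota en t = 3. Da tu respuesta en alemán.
Aus der Gleichung für den Snap s(t) = -120, setzen wir t = 3 ein und erhalten s = -120.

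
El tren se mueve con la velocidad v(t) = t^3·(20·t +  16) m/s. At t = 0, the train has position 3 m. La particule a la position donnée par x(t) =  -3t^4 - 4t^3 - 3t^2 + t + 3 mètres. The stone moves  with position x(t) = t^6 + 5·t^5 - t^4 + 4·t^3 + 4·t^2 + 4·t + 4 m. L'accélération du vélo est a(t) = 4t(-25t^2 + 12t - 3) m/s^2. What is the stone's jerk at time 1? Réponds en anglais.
To solve this, we need to take 3 derivatives of our position equation x(t) = t^6 + 5·t^5 - t^4 + 4·t^3 + 4·t^2 + 4·t + 4. Differentiating position, we get velocity: v(t) = 6·t^5 + 25·t^4 - 4·t^3 + 12·t^2 + 8·t + 4. The derivative of velocity gives acceleration: a(t) = 30·t^4 + 100·t^3 - 12·t^2 + 24·t + 8. The derivative of acceleration gives jerk: j(t) = 120·t^3 + 300·t^2 - 24·t + 24. From the given jerk equation j(t) = 120·t^3 + 300·t^2 - 24·t + 24, we substitute t = 1 to get j = 420.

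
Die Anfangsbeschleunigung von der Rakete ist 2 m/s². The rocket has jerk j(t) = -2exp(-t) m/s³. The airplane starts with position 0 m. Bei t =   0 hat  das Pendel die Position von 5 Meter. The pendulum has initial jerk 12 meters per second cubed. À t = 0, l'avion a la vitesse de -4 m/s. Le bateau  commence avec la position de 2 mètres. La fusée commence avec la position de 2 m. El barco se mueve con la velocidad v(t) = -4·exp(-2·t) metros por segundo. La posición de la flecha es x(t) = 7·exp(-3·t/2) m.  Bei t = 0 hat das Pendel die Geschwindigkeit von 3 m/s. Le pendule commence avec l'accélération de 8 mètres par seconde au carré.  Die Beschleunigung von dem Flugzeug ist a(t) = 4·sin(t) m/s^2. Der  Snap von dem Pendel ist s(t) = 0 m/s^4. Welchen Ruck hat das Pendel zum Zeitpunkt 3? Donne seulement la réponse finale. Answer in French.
j(3) = 12.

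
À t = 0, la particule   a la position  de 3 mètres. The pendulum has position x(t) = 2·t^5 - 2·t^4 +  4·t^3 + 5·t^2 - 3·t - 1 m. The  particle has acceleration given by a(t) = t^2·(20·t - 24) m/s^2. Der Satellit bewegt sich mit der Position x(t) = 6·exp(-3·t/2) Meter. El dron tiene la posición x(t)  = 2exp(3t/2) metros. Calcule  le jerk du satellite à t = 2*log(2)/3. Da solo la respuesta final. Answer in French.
j(2*log(2)/3) = -81/8.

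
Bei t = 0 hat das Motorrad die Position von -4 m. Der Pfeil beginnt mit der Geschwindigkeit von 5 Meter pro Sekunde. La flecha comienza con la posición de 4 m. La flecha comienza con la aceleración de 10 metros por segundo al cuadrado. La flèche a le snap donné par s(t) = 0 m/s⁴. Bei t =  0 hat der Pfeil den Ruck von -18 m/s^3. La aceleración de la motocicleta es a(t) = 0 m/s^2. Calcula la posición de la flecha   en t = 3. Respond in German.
Wir müssen unsere Gleichung für den Snap s(t) = 0 4-mal integrieren. Das Integral von dem Snap, mit j(0) = -18, ergibt den Ruck: j(t) = -18. Mit ∫j(t)dt und Anwendung von a(0) = 10, finden wir a(t) = 10 - 18·t. Mit ∫a(t)dt und Anwendung von v(0) = 5, finden wir v(t) = -9·t^2 + 10·t + 5. Das Integral von der Geschwindigkeit ist die Position. Mit x(0) = 4 erhalten wir x(t) = -3·t^3 + 5·t^2 + 5·t + 4. Aus der Gleichung für die Position x(t) = -3·t^3 + 5·t^2 + 5·t + 4, setzen wir t = 3 ein und erhalten x = -17.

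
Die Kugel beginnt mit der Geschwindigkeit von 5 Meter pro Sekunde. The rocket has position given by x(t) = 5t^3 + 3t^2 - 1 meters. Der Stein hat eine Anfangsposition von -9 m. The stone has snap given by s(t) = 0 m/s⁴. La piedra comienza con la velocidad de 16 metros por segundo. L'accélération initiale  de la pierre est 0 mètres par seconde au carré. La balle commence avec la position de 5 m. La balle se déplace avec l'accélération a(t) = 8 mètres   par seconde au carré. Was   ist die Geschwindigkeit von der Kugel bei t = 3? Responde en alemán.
Wir müssen unsere Gleichung für die Beschleunigung a(t) = 8 1-mal integrieren. Mit ∫a(t)dt und Anwendung von v(0) = 5, finden wir v(t) = 8·t + 5. Wir haben die Geschwindigkeit v(t) = 8·t + 5. Durch Einsetzen von t = 3: v(3) = 29.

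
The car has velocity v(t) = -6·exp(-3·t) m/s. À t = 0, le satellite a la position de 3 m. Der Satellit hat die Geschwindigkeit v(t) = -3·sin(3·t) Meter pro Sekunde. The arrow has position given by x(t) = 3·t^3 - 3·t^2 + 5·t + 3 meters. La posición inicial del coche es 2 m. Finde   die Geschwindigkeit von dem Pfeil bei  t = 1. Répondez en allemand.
Um dies zu lösen, müssen wir 1 Ableitung unserer Gleichung für die Position x(t) = 3·t^3 - 3·t^2 + 5·t + 3 nehmen. Durch Ableiten von der Position erhalten wir die Geschwindigkeit: v(t) = 9·t^2 - 6·t + 5. Aus der Gleichung für die Geschwindigkeit v(t) = 9·t^2 - 6·t + 5, setzen wir t = 1 ein und erhalten v = 8.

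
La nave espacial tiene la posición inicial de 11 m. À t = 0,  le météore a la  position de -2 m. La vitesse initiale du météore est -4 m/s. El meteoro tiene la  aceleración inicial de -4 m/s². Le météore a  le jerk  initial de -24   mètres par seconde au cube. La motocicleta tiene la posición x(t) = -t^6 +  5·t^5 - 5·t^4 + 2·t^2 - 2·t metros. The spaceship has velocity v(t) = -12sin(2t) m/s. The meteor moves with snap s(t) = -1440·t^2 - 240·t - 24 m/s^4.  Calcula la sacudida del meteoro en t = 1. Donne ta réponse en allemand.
Wir müssen unsere Gleichung für den Snap s(t) = -1440·t^2 - 240·t - 24 1-mal integrieren. Durch Integration von dem Snap und Verwendung der Anfangsbedingung j(0) = -24, erhalten wir j(t) = -480·t^3 - 120·t^2 - 24·t - 24. Wir haben den Ruck j(t) = -480·t^3 - 120·t^2 - 24·t - 24. Durch Einsetzen von t = 1: j(1) = -648.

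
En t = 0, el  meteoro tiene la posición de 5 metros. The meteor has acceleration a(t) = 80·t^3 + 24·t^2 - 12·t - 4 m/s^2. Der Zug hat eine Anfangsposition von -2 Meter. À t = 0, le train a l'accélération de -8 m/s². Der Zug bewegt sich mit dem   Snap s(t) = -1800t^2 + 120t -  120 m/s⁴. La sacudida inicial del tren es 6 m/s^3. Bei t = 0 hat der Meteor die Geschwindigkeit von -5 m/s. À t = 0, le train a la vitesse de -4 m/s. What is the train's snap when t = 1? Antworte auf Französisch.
Nous avons le snap s(t) = -1800·t^2 + 120·t - 120. En substituant t = 1: s(1) = -1800.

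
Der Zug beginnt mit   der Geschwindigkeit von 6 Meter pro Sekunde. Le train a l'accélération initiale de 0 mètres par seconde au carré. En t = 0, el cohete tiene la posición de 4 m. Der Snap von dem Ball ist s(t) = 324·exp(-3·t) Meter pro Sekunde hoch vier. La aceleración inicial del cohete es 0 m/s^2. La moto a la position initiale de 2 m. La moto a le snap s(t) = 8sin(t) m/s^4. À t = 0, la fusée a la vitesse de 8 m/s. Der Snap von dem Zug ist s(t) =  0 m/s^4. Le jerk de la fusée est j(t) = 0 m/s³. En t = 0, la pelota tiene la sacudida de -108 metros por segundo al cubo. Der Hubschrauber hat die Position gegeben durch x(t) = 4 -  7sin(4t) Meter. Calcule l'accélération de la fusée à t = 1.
Nous devons trouver la primitive de notre équation du jerk j(t) = 0 1 fois. L'intégrale du jerk, avec a(0) = 0, donne l'accélération: a(t) = 0. De l'équation de l'accélération a(t) = 0, nous substituons t = 1 pour obtenir a = 0.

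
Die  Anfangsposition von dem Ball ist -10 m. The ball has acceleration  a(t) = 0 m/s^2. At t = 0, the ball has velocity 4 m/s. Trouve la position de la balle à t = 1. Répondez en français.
Nous devons trouver l'intégrale de notre équation de l'accélération a(t) = 0 2 fois. En prenant ∫a(t)dt et en appliquant v(0) = 4, nous trouvons v(t) = 4. En intégrant la vitesse et en utilisant la condition initiale x(0) = -10, nous obtenons x(t) = 4·t - 10. De l'équation de la position x(t) = 4·t - 10, nous substituons t = 1 pour obtenir x = -6.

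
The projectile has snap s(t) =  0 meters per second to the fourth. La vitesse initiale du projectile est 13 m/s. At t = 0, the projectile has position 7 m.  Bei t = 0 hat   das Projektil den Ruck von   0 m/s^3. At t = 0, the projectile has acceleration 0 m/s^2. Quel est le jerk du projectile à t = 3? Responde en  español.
Necesitamos integrar nuestra ecuación del snap s(t) = 0 1 vez. La antiderivada del snap, con j(0) = 0, da la sacudida: j(t) = 0. De la ecuación de la sacudida j(t) = 0, sustituimos t = 3 para obtener j = 0.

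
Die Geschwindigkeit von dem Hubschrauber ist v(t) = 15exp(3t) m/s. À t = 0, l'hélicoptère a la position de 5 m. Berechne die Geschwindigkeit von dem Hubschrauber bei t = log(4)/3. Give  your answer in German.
Mit v(t) = 15·exp(3·t) und Einsetzen von t = log(4)/3, finden wir v = 60.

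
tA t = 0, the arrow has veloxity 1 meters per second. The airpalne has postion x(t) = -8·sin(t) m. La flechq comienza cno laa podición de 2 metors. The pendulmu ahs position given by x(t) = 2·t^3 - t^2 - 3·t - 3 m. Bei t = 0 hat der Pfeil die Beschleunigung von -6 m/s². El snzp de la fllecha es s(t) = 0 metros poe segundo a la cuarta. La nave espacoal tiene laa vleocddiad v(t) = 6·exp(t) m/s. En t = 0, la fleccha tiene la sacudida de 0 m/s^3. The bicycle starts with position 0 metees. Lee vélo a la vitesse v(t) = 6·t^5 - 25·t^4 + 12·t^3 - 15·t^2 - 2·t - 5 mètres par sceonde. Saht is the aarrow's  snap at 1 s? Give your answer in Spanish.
Usando s(t) = 0 y sustituyendo t = 1, encontramos s = 0.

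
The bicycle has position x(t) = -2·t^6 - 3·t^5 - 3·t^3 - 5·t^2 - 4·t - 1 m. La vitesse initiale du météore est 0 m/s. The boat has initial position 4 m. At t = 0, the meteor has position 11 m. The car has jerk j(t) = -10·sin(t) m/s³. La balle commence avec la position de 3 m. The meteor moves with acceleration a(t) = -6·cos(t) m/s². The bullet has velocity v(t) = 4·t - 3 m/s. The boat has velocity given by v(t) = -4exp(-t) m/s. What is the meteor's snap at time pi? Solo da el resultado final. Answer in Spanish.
s(pi) = -6.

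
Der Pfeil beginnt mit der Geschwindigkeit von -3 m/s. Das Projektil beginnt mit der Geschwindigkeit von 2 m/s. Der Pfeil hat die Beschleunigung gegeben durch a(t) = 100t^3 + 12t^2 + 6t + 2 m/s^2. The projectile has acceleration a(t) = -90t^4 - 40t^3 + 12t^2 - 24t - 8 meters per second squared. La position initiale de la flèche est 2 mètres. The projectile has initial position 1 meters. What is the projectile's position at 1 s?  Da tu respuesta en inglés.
To solve this, we need to take 2 integrals of our acceleration equation a(t) = -90·t^4 - 40·t^3 + 12·t^2 - 24·t - 8. Finding the integral of a(t) and using v(0) = 2: v(t) = -18·t^5 - 10·t^4 + 4·t^3 - 12·t^2 - 8·t + 2. Finding the integral of v(t) and using x(0) = 1: x(t) = -3·t^6 - 2·t^5 + t^4 - 4·t^3 - 4·t^2 + 2·t + 1. From the given position equation x(t) = -3·t^6 - 2·t^5 + t^4 - 4·t^3 - 4·t^2 + 2·t + 1, we substitute t = 1 to get x = -9.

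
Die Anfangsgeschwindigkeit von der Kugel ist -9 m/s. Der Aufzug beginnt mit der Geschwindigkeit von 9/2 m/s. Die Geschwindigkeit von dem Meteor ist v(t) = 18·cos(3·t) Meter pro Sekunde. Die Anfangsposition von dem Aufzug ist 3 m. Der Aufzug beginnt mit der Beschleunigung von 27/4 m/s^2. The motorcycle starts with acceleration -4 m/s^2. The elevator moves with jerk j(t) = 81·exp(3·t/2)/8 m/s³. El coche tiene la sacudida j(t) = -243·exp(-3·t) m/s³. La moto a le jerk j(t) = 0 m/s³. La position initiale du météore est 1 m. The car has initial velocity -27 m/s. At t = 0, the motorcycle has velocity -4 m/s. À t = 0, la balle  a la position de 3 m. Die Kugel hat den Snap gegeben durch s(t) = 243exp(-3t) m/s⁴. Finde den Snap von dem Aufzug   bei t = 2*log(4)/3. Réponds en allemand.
Ausgehend von dem Ruck j(t) = 81·exp(3·t/2)/8, nehmen wir 1 Ableitung. Mit d/dt von j(t) finden wir s(t) = 243·exp(3·t/2)/16. Wir haben den Snap s(t) = 243·exp(3·t/2)/16. Durch Einsetzen von t = 2*log(4)/3: s(2*log(4)/3) = 243/4.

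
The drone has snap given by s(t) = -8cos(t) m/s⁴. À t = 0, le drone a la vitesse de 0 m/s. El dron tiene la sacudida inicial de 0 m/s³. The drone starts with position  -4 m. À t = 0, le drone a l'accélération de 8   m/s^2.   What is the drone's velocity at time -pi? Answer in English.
We must find the antiderivative of our snap equation s(t) = -8·cos(t) 3 times. Finding the antiderivative of s(t) and using j(0) = 0: j(t) = -8·sin(t). Integrating jerk and using the initial condition a(0) = 8, we get a(t) = 8·cos(t). Taking ∫a(t)dt and applying v(0) = 0, we find v(t) = 8·sin(t). Using v(t) = 8·sin(t) and substituting t = -pi, we find v = 0.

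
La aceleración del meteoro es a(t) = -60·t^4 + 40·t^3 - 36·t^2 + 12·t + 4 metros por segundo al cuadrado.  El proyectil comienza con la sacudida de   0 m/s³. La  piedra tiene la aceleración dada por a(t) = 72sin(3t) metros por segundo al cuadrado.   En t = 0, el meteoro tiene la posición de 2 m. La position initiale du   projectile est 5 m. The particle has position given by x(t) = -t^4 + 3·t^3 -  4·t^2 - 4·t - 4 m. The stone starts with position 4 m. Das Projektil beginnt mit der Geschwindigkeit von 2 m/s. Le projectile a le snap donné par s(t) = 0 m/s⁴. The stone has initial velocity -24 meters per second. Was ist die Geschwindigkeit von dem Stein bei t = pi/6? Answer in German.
Ausgehend von der Beschleunigung a(t) = 72·sin(3·t), nehmen wir 1 Stammfunktion. Das Integral von der Beschleunigung, mit v(0) = -24, ergibt die Geschwindigkeit: v(t) = -24·cos(3·t). Aus der Gleichung für die Geschwindigkeit v(t) = -24·cos(3·t), setzen wir t = pi/6 ein und erhalten v = 0.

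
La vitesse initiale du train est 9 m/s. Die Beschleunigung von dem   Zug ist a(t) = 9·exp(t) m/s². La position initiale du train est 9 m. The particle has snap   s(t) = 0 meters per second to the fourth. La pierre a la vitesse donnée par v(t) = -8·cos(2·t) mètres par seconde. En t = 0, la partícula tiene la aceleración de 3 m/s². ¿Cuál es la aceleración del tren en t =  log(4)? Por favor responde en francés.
De l'équation de l'accélération a(t) = 9·exp(t), nous substituons t = log(4) pour obtenir a = 36.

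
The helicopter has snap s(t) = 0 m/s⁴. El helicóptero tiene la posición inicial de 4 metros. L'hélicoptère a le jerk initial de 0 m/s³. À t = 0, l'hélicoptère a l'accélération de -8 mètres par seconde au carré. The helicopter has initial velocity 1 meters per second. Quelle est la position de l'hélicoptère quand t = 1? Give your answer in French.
Pour résoudre ceci, nous devons prendre 4 primitives de notre équation du snap s(t) = 0. La primitive du snap est le jerk. En utilisant j(0) = 0, nous obtenons j(t) = 0. En intégrant le jerk et en utilisant la condition initiale a(0) = -8, nous obtenons a(t) = -8. La primitive de l'accélération, avec v(0) = 1, donne la vitesse: v(t) = 1 - 8·t. En intégrant la vitesse et en utilisant la condition initiale x(0) = 4, nous obtenons x(t) = -4·t^2 + t + 4. Nous avons la position x(t) = -4·t^2 + t + 4. En substituant t = 1: x(1) = 1.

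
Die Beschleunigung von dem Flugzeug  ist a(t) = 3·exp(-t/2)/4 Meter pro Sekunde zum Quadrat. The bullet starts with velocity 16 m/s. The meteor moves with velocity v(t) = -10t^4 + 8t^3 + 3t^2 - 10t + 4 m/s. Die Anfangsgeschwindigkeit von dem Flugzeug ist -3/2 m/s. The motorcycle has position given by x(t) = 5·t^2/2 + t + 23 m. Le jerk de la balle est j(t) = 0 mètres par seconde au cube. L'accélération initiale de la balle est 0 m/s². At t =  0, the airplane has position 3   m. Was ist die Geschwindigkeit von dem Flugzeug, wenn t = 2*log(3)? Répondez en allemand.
Um dies zu lösen, müssen wir 1 Stammfunktion unserer Gleichung für die Beschleunigung a(t) = 3·exp(-t/2)/4 finden. Das Integral von der Beschleunigung, mit v(0) = -3/2, ergibt die Geschwindigkeit: v(t) = -3·exp(-t/2)/2. Mit v(t) = -3·exp(-t/2)/2 und Einsetzen von t = 2*log(3), finden wir v = -1/2.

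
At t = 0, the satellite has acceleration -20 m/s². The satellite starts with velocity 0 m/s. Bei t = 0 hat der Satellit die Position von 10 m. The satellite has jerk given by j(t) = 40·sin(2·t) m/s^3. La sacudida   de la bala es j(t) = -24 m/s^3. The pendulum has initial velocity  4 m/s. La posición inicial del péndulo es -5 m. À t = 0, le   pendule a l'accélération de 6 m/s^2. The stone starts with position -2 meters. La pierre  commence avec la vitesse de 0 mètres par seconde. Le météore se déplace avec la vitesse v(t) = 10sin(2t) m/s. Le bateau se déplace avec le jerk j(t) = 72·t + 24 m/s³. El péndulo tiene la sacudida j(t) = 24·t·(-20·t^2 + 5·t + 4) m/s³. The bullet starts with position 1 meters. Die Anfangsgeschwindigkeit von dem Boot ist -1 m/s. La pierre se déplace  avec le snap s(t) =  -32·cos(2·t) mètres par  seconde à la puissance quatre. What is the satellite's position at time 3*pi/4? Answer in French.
Nous devons trouver la primitive de notre équation du jerk j(t) = 40·sin(2·t) 3 fois. La primitive du jerk, avec a(0) = -20, donne l'accélération: a(t) = -20·cos(2·t). En prenant ∫a(t)dt et en appliquant v(0) = 0, nous trouvons v(t) = -10·sin(2·t). L'intégrale de la vitesse est la position. En utilisant x(0) = 10, nous obtenons x(t) = 5·cos(2·t) + 5. De l'équation de la position x(t) = 5·cos(2·t) + 5, nous substituons t = 3*pi/4 pour obtenir x = 5.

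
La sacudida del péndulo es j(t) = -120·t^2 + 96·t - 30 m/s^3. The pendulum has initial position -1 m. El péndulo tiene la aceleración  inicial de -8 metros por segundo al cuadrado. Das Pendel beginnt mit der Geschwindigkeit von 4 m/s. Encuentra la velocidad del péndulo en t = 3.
Partiendo de la sacudida j(t) = -120·t^2 + 96·t - 30, tomamos 2 integrales. Tomando ∫j(t)dt y aplicando a(0) = -8, encontramos a(t) = -40·t^3 + 48·t^2 - 30·t - 8. Integrando la aceleración y usando la condición inicial v(0) = 4, obtenemos v(t) = -10·t^4 + 16·t^3 - 15·t^2 - 8·t + 4. De la ecuación de la velocidad v(t) = -10·t^4 + 16·t^3 - 15·t^2 - 8·t + 4, sustituimos t = 3 para obtener v = -533.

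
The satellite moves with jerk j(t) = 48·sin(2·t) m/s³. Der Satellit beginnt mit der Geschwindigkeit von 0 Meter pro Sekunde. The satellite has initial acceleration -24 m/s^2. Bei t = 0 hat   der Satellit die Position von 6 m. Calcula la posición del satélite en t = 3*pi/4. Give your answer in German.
Wir müssen die Stammfunktion unserer Gleichung für den Ruck j(t) = 48·sin(2·t) 3-mal finden. Das Integral von dem Ruck, mit a(0) = -24, ergibt die Beschleunigung: a(t) = -24·cos(2·t). Das Integral von der Beschleunigung, mit v(0) = 0, ergibt die Geschwindigkeit: v(t) = -12·sin(2·t). Das Integral von der Geschwindigkeit, mit x(0) = 6, ergibt die Position: x(t) = 6·cos(2·t). Aus der Gleichung für die Position x(t) = 6·cos(2·t), setzen wir t = 3*pi/4 ein und erhalten x = 0.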